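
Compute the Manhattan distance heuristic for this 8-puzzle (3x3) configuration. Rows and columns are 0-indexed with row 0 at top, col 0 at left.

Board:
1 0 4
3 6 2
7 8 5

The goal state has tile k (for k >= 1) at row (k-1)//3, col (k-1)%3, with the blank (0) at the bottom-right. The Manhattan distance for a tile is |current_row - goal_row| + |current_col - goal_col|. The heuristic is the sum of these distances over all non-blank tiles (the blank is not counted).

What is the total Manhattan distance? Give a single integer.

Answer: 11

Derivation:
Tile 1: at (0,0), goal (0,0), distance |0-0|+|0-0| = 0
Tile 4: at (0,2), goal (1,0), distance |0-1|+|2-0| = 3
Tile 3: at (1,0), goal (0,2), distance |1-0|+|0-2| = 3
Tile 6: at (1,1), goal (1,2), distance |1-1|+|1-2| = 1
Tile 2: at (1,2), goal (0,1), distance |1-0|+|2-1| = 2
Tile 7: at (2,0), goal (2,0), distance |2-2|+|0-0| = 0
Tile 8: at (2,1), goal (2,1), distance |2-2|+|1-1| = 0
Tile 5: at (2,2), goal (1,1), distance |2-1|+|2-1| = 2
Sum: 0 + 3 + 3 + 1 + 2 + 0 + 0 + 2 = 11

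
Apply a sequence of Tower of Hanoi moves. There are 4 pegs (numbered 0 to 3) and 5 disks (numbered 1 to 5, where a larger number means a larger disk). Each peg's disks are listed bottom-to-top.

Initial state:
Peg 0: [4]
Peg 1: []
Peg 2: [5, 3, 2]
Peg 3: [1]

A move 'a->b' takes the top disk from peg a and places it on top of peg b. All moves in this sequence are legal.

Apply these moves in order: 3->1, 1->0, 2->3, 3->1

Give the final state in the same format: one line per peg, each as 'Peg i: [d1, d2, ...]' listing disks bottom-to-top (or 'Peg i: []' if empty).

After move 1 (3->1):
Peg 0: [4]
Peg 1: [1]
Peg 2: [5, 3, 2]
Peg 3: []

After move 2 (1->0):
Peg 0: [4, 1]
Peg 1: []
Peg 2: [5, 3, 2]
Peg 3: []

After move 3 (2->3):
Peg 0: [4, 1]
Peg 1: []
Peg 2: [5, 3]
Peg 3: [2]

After move 4 (3->1):
Peg 0: [4, 1]
Peg 1: [2]
Peg 2: [5, 3]
Peg 3: []

Answer: Peg 0: [4, 1]
Peg 1: [2]
Peg 2: [5, 3]
Peg 3: []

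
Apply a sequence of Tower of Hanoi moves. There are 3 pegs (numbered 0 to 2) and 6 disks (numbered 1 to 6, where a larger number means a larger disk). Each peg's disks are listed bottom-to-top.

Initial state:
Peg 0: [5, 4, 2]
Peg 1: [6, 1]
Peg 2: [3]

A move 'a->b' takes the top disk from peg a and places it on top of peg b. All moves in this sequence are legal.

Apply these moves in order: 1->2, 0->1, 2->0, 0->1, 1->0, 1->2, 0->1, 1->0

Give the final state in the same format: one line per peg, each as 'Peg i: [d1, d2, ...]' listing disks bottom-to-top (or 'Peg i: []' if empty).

Answer: Peg 0: [5, 4, 1]
Peg 1: [6]
Peg 2: [3, 2]

Derivation:
After move 1 (1->2):
Peg 0: [5, 4, 2]
Peg 1: [6]
Peg 2: [3, 1]

After move 2 (0->1):
Peg 0: [5, 4]
Peg 1: [6, 2]
Peg 2: [3, 1]

After move 3 (2->0):
Peg 0: [5, 4, 1]
Peg 1: [6, 2]
Peg 2: [3]

After move 4 (0->1):
Peg 0: [5, 4]
Peg 1: [6, 2, 1]
Peg 2: [3]

After move 5 (1->0):
Peg 0: [5, 4, 1]
Peg 1: [6, 2]
Peg 2: [3]

After move 6 (1->2):
Peg 0: [5, 4, 1]
Peg 1: [6]
Peg 2: [3, 2]

After move 7 (0->1):
Peg 0: [5, 4]
Peg 1: [6, 1]
Peg 2: [3, 2]

After move 8 (1->0):
Peg 0: [5, 4, 1]
Peg 1: [6]
Peg 2: [3, 2]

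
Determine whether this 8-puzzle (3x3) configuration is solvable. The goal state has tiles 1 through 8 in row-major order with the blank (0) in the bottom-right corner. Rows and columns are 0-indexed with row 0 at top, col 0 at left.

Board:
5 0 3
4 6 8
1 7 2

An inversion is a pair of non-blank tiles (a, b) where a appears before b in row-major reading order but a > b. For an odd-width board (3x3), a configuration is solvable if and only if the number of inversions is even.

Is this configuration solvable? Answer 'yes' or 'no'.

Inversions (pairs i<j in row-major order where tile[i] > tile[j] > 0): 14
14 is even, so the puzzle is solvable.

Answer: yes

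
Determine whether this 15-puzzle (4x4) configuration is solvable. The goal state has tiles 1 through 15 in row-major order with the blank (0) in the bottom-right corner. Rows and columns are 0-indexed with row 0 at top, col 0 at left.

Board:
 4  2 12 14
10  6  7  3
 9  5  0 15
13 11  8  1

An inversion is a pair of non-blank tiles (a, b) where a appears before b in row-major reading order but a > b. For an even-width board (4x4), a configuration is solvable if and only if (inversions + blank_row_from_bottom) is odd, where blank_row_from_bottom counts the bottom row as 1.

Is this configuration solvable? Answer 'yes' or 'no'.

Answer: yes

Derivation:
Inversions: 51
Blank is in row 2 (0-indexed from top), which is row 2 counting from the bottom (bottom = 1).
51 + 2 = 53, which is odd, so the puzzle is solvable.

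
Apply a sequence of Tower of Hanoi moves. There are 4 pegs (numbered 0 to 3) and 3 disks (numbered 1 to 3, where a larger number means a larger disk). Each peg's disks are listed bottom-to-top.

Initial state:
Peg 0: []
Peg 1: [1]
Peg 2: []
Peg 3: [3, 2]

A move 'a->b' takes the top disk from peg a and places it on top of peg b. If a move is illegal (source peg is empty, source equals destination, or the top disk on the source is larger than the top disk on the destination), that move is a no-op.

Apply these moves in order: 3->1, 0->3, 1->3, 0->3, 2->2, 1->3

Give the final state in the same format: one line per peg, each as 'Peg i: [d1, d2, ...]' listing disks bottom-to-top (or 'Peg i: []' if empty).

Answer: Peg 0: []
Peg 1: []
Peg 2: []
Peg 3: [3, 2, 1]

Derivation:
After move 1 (3->1):
Peg 0: []
Peg 1: [1]
Peg 2: []
Peg 3: [3, 2]

After move 2 (0->3):
Peg 0: []
Peg 1: [1]
Peg 2: []
Peg 3: [3, 2]

After move 3 (1->3):
Peg 0: []
Peg 1: []
Peg 2: []
Peg 3: [3, 2, 1]

After move 4 (0->3):
Peg 0: []
Peg 1: []
Peg 2: []
Peg 3: [3, 2, 1]

After move 5 (2->2):
Peg 0: []
Peg 1: []
Peg 2: []
Peg 3: [3, 2, 1]

After move 6 (1->3):
Peg 0: []
Peg 1: []
Peg 2: []
Peg 3: [3, 2, 1]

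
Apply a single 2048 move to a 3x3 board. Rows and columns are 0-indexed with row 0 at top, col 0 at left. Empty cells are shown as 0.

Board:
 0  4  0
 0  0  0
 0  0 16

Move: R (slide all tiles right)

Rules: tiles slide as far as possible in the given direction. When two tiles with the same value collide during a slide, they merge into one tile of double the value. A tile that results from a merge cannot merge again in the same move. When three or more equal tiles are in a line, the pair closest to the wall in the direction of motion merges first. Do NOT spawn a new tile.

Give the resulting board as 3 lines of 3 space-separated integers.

Answer:  0  0  4
 0  0  0
 0  0 16

Derivation:
Slide right:
row 0: [0, 4, 0] -> [0, 0, 4]
row 1: [0, 0, 0] -> [0, 0, 0]
row 2: [0, 0, 16] -> [0, 0, 16]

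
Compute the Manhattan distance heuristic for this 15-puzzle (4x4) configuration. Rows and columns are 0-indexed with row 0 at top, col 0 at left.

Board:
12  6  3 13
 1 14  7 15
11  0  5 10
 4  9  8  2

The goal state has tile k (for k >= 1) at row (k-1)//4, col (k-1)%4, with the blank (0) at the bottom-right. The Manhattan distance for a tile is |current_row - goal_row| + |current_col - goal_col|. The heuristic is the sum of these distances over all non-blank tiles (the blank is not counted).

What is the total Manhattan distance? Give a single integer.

Answer: 41

Derivation:
Tile 12: (0,0)->(2,3) = 5
Tile 6: (0,1)->(1,1) = 1
Tile 3: (0,2)->(0,2) = 0
Tile 13: (0,3)->(3,0) = 6
Tile 1: (1,0)->(0,0) = 1
Tile 14: (1,1)->(3,1) = 2
Tile 7: (1,2)->(1,2) = 0
Tile 15: (1,3)->(3,2) = 3
Tile 11: (2,0)->(2,2) = 2
Tile 5: (2,2)->(1,0) = 3
Tile 10: (2,3)->(2,1) = 2
Tile 4: (3,0)->(0,3) = 6
Tile 9: (3,1)->(2,0) = 2
Tile 8: (3,2)->(1,3) = 3
Tile 2: (3,3)->(0,1) = 5
Sum: 5 + 1 + 0 + 6 + 1 + 2 + 0 + 3 + 2 + 3 + 2 + 6 + 2 + 3 + 5 = 41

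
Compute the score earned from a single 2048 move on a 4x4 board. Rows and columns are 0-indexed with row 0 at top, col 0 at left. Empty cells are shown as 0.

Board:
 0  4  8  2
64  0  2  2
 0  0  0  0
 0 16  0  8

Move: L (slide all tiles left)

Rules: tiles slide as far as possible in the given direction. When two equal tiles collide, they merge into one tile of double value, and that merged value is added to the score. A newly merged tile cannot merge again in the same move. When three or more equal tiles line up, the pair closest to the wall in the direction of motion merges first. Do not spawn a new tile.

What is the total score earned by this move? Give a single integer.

Slide left:
row 0: [0, 4, 8, 2] -> [4, 8, 2, 0]  score +0 (running 0)
row 1: [64, 0, 2, 2] -> [64, 4, 0, 0]  score +4 (running 4)
row 2: [0, 0, 0, 0] -> [0, 0, 0, 0]  score +0 (running 4)
row 3: [0, 16, 0, 8] -> [16, 8, 0, 0]  score +0 (running 4)
Board after move:
 4  8  2  0
64  4  0  0
 0  0  0  0
16  8  0  0

Answer: 4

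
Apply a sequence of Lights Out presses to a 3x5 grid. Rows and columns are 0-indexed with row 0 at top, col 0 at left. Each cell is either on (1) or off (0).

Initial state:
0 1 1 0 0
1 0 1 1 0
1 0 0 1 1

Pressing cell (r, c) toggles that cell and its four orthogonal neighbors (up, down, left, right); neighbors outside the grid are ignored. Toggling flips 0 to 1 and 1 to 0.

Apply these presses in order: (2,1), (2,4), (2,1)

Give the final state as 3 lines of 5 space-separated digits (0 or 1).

Answer: 0 1 1 0 0
1 0 1 1 1
1 0 0 0 0

Derivation:
After press 1 at (2,1):
0 1 1 0 0
1 1 1 1 0
0 1 1 1 1

After press 2 at (2,4):
0 1 1 0 0
1 1 1 1 1
0 1 1 0 0

After press 3 at (2,1):
0 1 1 0 0
1 0 1 1 1
1 0 0 0 0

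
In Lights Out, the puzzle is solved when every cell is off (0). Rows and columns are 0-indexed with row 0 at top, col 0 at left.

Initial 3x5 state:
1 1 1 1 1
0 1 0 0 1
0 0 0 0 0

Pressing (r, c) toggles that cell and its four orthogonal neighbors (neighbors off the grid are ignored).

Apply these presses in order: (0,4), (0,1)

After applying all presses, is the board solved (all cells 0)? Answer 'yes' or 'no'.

After press 1 at (0,4):
1 1 1 0 0
0 1 0 0 0
0 0 0 0 0

After press 2 at (0,1):
0 0 0 0 0
0 0 0 0 0
0 0 0 0 0

Lights still on: 0

Answer: yes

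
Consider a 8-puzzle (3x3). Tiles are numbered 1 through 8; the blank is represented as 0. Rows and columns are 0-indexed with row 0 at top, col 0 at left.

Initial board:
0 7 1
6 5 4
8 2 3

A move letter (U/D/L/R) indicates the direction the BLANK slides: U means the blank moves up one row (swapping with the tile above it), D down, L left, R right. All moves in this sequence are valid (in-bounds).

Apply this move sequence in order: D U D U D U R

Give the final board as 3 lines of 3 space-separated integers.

Answer: 7 0 1
6 5 4
8 2 3

Derivation:
After move 1 (D):
6 7 1
0 5 4
8 2 3

After move 2 (U):
0 7 1
6 5 4
8 2 3

After move 3 (D):
6 7 1
0 5 4
8 2 3

After move 4 (U):
0 7 1
6 5 4
8 2 3

After move 5 (D):
6 7 1
0 5 4
8 2 3

After move 6 (U):
0 7 1
6 5 4
8 2 3

After move 7 (R):
7 0 1
6 5 4
8 2 3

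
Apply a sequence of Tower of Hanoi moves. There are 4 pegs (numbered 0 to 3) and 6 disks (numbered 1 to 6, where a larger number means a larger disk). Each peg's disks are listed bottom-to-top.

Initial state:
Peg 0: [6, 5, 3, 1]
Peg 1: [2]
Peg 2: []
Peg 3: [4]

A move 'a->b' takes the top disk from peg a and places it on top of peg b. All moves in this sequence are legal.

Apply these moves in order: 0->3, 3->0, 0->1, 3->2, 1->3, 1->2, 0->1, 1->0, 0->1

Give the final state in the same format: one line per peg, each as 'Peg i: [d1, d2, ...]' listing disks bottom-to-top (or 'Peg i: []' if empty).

Answer: Peg 0: [6, 5]
Peg 1: [3]
Peg 2: [4, 2]
Peg 3: [1]

Derivation:
After move 1 (0->3):
Peg 0: [6, 5, 3]
Peg 1: [2]
Peg 2: []
Peg 3: [4, 1]

After move 2 (3->0):
Peg 0: [6, 5, 3, 1]
Peg 1: [2]
Peg 2: []
Peg 3: [4]

After move 3 (0->1):
Peg 0: [6, 5, 3]
Peg 1: [2, 1]
Peg 2: []
Peg 3: [4]

After move 4 (3->2):
Peg 0: [6, 5, 3]
Peg 1: [2, 1]
Peg 2: [4]
Peg 3: []

After move 5 (1->3):
Peg 0: [6, 5, 3]
Peg 1: [2]
Peg 2: [4]
Peg 3: [1]

After move 6 (1->2):
Peg 0: [6, 5, 3]
Peg 1: []
Peg 2: [4, 2]
Peg 3: [1]

After move 7 (0->1):
Peg 0: [6, 5]
Peg 1: [3]
Peg 2: [4, 2]
Peg 3: [1]

After move 8 (1->0):
Peg 0: [6, 5, 3]
Peg 1: []
Peg 2: [4, 2]
Peg 3: [1]

After move 9 (0->1):
Peg 0: [6, 5]
Peg 1: [3]
Peg 2: [4, 2]
Peg 3: [1]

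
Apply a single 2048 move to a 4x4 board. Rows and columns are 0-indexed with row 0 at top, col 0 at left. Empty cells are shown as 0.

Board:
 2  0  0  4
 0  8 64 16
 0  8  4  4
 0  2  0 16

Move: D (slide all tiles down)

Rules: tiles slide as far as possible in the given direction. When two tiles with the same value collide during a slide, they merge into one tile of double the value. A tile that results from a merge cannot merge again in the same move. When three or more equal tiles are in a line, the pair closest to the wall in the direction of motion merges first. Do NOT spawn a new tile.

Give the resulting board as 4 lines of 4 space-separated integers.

Slide down:
col 0: [2, 0, 0, 0] -> [0, 0, 0, 2]
col 1: [0, 8, 8, 2] -> [0, 0, 16, 2]
col 2: [0, 64, 4, 0] -> [0, 0, 64, 4]
col 3: [4, 16, 4, 16] -> [4, 16, 4, 16]

Answer:  0  0  0  4
 0  0  0 16
 0 16 64  4
 2  2  4 16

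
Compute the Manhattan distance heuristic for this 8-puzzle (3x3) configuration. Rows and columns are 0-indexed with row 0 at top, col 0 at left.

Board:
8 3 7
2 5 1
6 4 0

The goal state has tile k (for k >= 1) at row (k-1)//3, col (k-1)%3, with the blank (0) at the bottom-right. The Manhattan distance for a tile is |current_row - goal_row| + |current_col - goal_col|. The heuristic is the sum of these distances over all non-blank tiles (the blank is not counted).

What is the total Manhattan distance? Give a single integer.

Answer: 18

Derivation:
Tile 8: at (0,0), goal (2,1), distance |0-2|+|0-1| = 3
Tile 3: at (0,1), goal (0,2), distance |0-0|+|1-2| = 1
Tile 7: at (0,2), goal (2,0), distance |0-2|+|2-0| = 4
Tile 2: at (1,0), goal (0,1), distance |1-0|+|0-1| = 2
Tile 5: at (1,1), goal (1,1), distance |1-1|+|1-1| = 0
Tile 1: at (1,2), goal (0,0), distance |1-0|+|2-0| = 3
Tile 6: at (2,0), goal (1,2), distance |2-1|+|0-2| = 3
Tile 4: at (2,1), goal (1,0), distance |2-1|+|1-0| = 2
Sum: 3 + 1 + 4 + 2 + 0 + 3 + 3 + 2 = 18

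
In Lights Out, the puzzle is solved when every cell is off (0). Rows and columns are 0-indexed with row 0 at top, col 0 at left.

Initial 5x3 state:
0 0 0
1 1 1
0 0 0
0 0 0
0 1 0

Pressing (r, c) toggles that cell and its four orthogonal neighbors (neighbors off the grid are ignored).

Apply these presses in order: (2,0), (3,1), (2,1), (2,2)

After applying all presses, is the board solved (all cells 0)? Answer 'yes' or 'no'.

Answer: yes

Derivation:
After press 1 at (2,0):
0 0 0
0 1 1
1 1 0
1 0 0
0 1 0

After press 2 at (3,1):
0 0 0
0 1 1
1 0 0
0 1 1
0 0 0

After press 3 at (2,1):
0 0 0
0 0 1
0 1 1
0 0 1
0 0 0

After press 4 at (2,2):
0 0 0
0 0 0
0 0 0
0 0 0
0 0 0

Lights still on: 0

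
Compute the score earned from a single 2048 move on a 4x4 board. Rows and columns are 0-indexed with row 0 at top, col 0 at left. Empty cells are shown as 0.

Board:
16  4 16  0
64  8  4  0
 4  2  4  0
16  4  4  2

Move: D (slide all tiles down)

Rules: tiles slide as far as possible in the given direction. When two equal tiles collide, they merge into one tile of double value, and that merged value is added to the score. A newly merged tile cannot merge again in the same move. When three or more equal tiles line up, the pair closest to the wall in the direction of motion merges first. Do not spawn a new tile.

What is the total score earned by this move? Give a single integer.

Slide down:
col 0: [16, 64, 4, 16] -> [16, 64, 4, 16]  score +0 (running 0)
col 1: [4, 8, 2, 4] -> [4, 8, 2, 4]  score +0 (running 0)
col 2: [16, 4, 4, 4] -> [0, 16, 4, 8]  score +8 (running 8)
col 3: [0, 0, 0, 2] -> [0, 0, 0, 2]  score +0 (running 8)
Board after move:
16  4  0  0
64  8 16  0
 4  2  4  0
16  4  8  2

Answer: 8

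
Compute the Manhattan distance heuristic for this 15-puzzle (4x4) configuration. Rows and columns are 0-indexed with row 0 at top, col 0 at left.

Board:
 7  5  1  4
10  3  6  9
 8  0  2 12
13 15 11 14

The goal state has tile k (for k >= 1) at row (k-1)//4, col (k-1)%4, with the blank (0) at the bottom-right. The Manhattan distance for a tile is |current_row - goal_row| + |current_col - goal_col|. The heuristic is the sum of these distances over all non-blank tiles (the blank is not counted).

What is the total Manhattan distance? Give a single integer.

Tile 7: (0,0)->(1,2) = 3
Tile 5: (0,1)->(1,0) = 2
Tile 1: (0,2)->(0,0) = 2
Tile 4: (0,3)->(0,3) = 0
Tile 10: (1,0)->(2,1) = 2
Tile 3: (1,1)->(0,2) = 2
Tile 6: (1,2)->(1,1) = 1
Tile 9: (1,3)->(2,0) = 4
Tile 8: (2,0)->(1,3) = 4
Tile 2: (2,2)->(0,1) = 3
Tile 12: (2,3)->(2,3) = 0
Tile 13: (3,0)->(3,0) = 0
Tile 15: (3,1)->(3,2) = 1
Tile 11: (3,2)->(2,2) = 1
Tile 14: (3,3)->(3,1) = 2
Sum: 3 + 2 + 2 + 0 + 2 + 2 + 1 + 4 + 4 + 3 + 0 + 0 + 1 + 1 + 2 = 27

Answer: 27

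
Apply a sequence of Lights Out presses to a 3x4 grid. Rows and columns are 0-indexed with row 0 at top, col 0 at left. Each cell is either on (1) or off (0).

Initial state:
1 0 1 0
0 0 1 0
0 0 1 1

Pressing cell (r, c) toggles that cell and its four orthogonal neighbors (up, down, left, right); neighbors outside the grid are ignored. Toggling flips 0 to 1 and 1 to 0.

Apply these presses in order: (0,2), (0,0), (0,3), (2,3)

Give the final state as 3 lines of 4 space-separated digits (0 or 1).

Answer: 0 0 1 0
1 0 0 0
0 0 0 0

Derivation:
After press 1 at (0,2):
1 1 0 1
0 0 0 0
0 0 1 1

After press 2 at (0,0):
0 0 0 1
1 0 0 0
0 0 1 1

After press 3 at (0,3):
0 0 1 0
1 0 0 1
0 0 1 1

After press 4 at (2,3):
0 0 1 0
1 0 0 0
0 0 0 0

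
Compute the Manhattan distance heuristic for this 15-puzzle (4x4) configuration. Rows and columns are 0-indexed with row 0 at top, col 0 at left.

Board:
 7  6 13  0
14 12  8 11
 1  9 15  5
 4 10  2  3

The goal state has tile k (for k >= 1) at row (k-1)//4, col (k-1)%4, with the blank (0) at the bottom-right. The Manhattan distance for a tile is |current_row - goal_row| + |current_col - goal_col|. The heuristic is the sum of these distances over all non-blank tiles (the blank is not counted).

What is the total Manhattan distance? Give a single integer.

Tile 7: (0,0)->(1,2) = 3
Tile 6: (0,1)->(1,1) = 1
Tile 13: (0,2)->(3,0) = 5
Tile 14: (1,0)->(3,1) = 3
Tile 12: (1,1)->(2,3) = 3
Tile 8: (1,2)->(1,3) = 1
Tile 11: (1,3)->(2,2) = 2
Tile 1: (2,0)->(0,0) = 2
Tile 9: (2,1)->(2,0) = 1
Tile 15: (2,2)->(3,2) = 1
Tile 5: (2,3)->(1,0) = 4
Tile 4: (3,0)->(0,3) = 6
Tile 10: (3,1)->(2,1) = 1
Tile 2: (3,2)->(0,1) = 4
Tile 3: (3,3)->(0,2) = 4
Sum: 3 + 1 + 5 + 3 + 3 + 1 + 2 + 2 + 1 + 1 + 4 + 6 + 1 + 4 + 4 = 41

Answer: 41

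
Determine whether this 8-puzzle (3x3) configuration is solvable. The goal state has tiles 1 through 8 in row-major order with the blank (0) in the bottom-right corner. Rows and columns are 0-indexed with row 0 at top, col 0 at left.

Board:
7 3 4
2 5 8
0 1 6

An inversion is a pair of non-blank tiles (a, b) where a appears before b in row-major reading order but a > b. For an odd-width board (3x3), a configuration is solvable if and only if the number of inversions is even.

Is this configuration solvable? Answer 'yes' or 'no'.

Answer: yes

Derivation:
Inversions (pairs i<j in row-major order where tile[i] > tile[j] > 0): 14
14 is even, so the puzzle is solvable.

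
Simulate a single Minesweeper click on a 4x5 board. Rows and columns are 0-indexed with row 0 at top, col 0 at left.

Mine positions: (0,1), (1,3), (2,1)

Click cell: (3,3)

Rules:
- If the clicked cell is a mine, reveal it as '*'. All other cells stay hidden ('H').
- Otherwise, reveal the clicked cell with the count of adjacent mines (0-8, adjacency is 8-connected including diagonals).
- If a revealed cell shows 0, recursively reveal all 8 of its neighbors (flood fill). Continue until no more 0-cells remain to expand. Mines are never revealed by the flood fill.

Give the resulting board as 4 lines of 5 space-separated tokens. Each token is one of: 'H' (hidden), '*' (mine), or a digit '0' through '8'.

H H H H H
H H H H H
H H 2 1 1
H H 1 0 0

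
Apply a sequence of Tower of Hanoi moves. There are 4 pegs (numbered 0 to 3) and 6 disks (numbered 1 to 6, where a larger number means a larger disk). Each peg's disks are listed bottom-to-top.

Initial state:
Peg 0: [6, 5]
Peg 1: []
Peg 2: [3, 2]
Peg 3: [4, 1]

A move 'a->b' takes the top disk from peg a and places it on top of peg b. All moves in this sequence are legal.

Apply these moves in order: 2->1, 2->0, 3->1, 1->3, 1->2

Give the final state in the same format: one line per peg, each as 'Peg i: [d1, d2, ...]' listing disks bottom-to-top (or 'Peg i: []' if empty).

Answer: Peg 0: [6, 5, 3]
Peg 1: []
Peg 2: [2]
Peg 3: [4, 1]

Derivation:
After move 1 (2->1):
Peg 0: [6, 5]
Peg 1: [2]
Peg 2: [3]
Peg 3: [4, 1]

After move 2 (2->0):
Peg 0: [6, 5, 3]
Peg 1: [2]
Peg 2: []
Peg 3: [4, 1]

After move 3 (3->1):
Peg 0: [6, 5, 3]
Peg 1: [2, 1]
Peg 2: []
Peg 3: [4]

After move 4 (1->3):
Peg 0: [6, 5, 3]
Peg 1: [2]
Peg 2: []
Peg 3: [4, 1]

After move 5 (1->2):
Peg 0: [6, 5, 3]
Peg 1: []
Peg 2: [2]
Peg 3: [4, 1]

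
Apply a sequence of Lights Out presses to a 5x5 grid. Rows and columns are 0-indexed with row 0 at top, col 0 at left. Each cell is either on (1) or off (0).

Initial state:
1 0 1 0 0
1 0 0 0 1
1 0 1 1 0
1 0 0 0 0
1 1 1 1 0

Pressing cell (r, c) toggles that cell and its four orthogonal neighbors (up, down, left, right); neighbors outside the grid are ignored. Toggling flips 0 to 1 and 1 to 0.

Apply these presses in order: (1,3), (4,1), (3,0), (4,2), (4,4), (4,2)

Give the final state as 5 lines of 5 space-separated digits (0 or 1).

After press 1 at (1,3):
1 0 1 1 0
1 0 1 1 0
1 0 1 0 0
1 0 0 0 0
1 1 1 1 0

After press 2 at (4,1):
1 0 1 1 0
1 0 1 1 0
1 0 1 0 0
1 1 0 0 0
0 0 0 1 0

After press 3 at (3,0):
1 0 1 1 0
1 0 1 1 0
0 0 1 0 0
0 0 0 0 0
1 0 0 1 0

After press 4 at (4,2):
1 0 1 1 0
1 0 1 1 0
0 0 1 0 0
0 0 1 0 0
1 1 1 0 0

After press 5 at (4,4):
1 0 1 1 0
1 0 1 1 0
0 0 1 0 0
0 0 1 0 1
1 1 1 1 1

After press 6 at (4,2):
1 0 1 1 0
1 0 1 1 0
0 0 1 0 0
0 0 0 0 1
1 0 0 0 1

Answer: 1 0 1 1 0
1 0 1 1 0
0 0 1 0 0
0 0 0 0 1
1 0 0 0 1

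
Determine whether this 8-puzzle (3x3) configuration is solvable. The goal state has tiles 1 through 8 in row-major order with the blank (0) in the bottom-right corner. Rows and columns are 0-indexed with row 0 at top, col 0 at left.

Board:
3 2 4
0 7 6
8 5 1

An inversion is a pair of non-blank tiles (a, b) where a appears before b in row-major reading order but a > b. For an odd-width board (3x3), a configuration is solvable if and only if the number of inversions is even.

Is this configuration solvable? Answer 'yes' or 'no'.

Inversions (pairs i<j in row-major order where tile[i] > tile[j] > 0): 12
12 is even, so the puzzle is solvable.

Answer: yes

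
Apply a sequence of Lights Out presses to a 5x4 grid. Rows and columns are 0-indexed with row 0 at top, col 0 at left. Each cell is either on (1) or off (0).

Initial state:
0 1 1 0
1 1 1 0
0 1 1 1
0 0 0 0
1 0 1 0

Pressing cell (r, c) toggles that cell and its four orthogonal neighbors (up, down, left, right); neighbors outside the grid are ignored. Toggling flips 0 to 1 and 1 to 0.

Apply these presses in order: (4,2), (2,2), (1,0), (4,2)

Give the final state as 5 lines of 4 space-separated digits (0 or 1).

After press 1 at (4,2):
0 1 1 0
1 1 1 0
0 1 1 1
0 0 1 0
1 1 0 1

After press 2 at (2,2):
0 1 1 0
1 1 0 0
0 0 0 0
0 0 0 0
1 1 0 1

After press 3 at (1,0):
1 1 1 0
0 0 0 0
1 0 0 0
0 0 0 0
1 1 0 1

After press 4 at (4,2):
1 1 1 0
0 0 0 0
1 0 0 0
0 0 1 0
1 0 1 0

Answer: 1 1 1 0
0 0 0 0
1 0 0 0
0 0 1 0
1 0 1 0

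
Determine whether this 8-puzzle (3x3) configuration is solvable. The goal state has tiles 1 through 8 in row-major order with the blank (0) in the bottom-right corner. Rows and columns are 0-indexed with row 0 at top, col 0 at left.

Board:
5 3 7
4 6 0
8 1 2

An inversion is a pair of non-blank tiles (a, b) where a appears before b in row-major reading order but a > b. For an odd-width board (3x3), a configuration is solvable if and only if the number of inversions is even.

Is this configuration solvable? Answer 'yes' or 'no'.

Answer: yes

Derivation:
Inversions (pairs i<j in row-major order where tile[i] > tile[j] > 0): 16
16 is even, so the puzzle is solvable.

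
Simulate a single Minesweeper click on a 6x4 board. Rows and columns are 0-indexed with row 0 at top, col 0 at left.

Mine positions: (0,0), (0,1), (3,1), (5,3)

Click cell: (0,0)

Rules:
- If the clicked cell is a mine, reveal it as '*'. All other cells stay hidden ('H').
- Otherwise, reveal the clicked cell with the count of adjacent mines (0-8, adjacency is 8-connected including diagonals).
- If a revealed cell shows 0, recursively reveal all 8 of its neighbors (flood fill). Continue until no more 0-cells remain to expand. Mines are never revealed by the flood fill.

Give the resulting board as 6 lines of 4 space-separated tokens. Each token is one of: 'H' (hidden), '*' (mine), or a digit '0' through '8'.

* H H H
H H H H
H H H H
H H H H
H H H H
H H H H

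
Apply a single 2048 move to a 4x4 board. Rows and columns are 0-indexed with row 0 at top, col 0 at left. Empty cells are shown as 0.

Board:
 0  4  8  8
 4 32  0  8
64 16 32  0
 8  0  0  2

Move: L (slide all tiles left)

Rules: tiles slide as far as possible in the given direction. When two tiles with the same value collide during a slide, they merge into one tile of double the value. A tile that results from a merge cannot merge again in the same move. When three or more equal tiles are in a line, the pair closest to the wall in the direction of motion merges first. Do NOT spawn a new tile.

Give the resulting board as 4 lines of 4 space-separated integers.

Slide left:
row 0: [0, 4, 8, 8] -> [4, 16, 0, 0]
row 1: [4, 32, 0, 8] -> [4, 32, 8, 0]
row 2: [64, 16, 32, 0] -> [64, 16, 32, 0]
row 3: [8, 0, 0, 2] -> [8, 2, 0, 0]

Answer:  4 16  0  0
 4 32  8  0
64 16 32  0
 8  2  0  0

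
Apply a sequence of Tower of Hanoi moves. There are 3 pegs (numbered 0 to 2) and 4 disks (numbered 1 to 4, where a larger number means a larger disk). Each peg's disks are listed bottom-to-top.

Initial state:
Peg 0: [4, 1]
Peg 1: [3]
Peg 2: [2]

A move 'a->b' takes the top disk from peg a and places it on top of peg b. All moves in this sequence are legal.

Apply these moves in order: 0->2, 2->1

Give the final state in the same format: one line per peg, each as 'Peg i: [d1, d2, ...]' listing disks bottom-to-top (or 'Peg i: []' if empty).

Answer: Peg 0: [4]
Peg 1: [3, 1]
Peg 2: [2]

Derivation:
After move 1 (0->2):
Peg 0: [4]
Peg 1: [3]
Peg 2: [2, 1]

After move 2 (2->1):
Peg 0: [4]
Peg 1: [3, 1]
Peg 2: [2]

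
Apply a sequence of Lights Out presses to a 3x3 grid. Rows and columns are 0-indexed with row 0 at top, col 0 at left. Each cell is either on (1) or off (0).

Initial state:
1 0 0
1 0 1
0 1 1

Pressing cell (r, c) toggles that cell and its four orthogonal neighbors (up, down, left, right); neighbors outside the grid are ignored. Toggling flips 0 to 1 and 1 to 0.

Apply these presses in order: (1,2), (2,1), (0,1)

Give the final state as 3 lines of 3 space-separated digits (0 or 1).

After press 1 at (1,2):
1 0 1
1 1 0
0 1 0

After press 2 at (2,1):
1 0 1
1 0 0
1 0 1

After press 3 at (0,1):
0 1 0
1 1 0
1 0 1

Answer: 0 1 0
1 1 0
1 0 1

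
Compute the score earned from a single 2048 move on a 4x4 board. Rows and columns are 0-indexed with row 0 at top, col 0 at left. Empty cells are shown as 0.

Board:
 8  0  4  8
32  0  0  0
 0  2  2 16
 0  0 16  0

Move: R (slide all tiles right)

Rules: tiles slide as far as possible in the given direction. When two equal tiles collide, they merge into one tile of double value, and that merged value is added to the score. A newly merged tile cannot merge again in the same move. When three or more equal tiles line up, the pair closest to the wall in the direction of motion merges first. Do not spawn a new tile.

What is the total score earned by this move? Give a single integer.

Slide right:
row 0: [8, 0, 4, 8] -> [0, 8, 4, 8]  score +0 (running 0)
row 1: [32, 0, 0, 0] -> [0, 0, 0, 32]  score +0 (running 0)
row 2: [0, 2, 2, 16] -> [0, 0, 4, 16]  score +4 (running 4)
row 3: [0, 0, 16, 0] -> [0, 0, 0, 16]  score +0 (running 4)
Board after move:
 0  8  4  8
 0  0  0 32
 0  0  4 16
 0  0  0 16

Answer: 4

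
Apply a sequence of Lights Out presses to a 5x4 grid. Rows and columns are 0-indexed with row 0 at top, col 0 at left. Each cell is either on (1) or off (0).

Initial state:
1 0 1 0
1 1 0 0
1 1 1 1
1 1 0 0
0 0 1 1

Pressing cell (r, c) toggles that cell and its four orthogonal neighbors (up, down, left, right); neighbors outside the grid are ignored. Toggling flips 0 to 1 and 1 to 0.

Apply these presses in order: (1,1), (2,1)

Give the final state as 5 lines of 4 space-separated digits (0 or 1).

Answer: 1 1 1 0
0 1 1 0
0 1 0 1
1 0 0 0
0 0 1 1

Derivation:
After press 1 at (1,1):
1 1 1 0
0 0 1 0
1 0 1 1
1 1 0 0
0 0 1 1

After press 2 at (2,1):
1 1 1 0
0 1 1 0
0 1 0 1
1 0 0 0
0 0 1 1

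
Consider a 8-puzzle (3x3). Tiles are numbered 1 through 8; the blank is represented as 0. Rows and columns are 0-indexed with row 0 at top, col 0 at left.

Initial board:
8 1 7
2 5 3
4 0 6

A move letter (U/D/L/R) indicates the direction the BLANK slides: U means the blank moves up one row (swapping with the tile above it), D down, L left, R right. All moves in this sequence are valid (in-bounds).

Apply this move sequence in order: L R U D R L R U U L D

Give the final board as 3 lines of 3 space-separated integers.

Answer: 8 5 1
2 0 7
4 6 3

Derivation:
After move 1 (L):
8 1 7
2 5 3
0 4 6

After move 2 (R):
8 1 7
2 5 3
4 0 6

After move 3 (U):
8 1 7
2 0 3
4 5 6

After move 4 (D):
8 1 7
2 5 3
4 0 6

After move 5 (R):
8 1 7
2 5 3
4 6 0

After move 6 (L):
8 1 7
2 5 3
4 0 6

After move 7 (R):
8 1 7
2 5 3
4 6 0

After move 8 (U):
8 1 7
2 5 0
4 6 3

After move 9 (U):
8 1 0
2 5 7
4 6 3

After move 10 (L):
8 0 1
2 5 7
4 6 3

After move 11 (D):
8 5 1
2 0 7
4 6 3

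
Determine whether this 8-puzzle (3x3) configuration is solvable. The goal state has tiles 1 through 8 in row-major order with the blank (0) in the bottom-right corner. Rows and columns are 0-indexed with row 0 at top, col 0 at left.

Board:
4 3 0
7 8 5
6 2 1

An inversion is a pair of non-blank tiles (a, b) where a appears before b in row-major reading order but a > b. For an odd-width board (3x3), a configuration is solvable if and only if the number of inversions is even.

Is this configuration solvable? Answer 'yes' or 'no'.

Answer: yes

Derivation:
Inversions (pairs i<j in row-major order where tile[i] > tile[j] > 0): 18
18 is even, so the puzzle is solvable.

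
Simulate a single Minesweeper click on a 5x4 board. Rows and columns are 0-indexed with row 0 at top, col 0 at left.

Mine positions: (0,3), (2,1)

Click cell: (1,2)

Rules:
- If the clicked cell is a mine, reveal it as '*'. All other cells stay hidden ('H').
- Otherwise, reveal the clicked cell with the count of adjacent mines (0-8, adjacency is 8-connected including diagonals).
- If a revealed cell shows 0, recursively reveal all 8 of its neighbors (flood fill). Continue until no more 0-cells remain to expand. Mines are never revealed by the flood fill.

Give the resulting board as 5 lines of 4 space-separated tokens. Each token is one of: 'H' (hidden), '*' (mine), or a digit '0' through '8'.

H H H H
H H 2 H
H H H H
H H H H
H H H H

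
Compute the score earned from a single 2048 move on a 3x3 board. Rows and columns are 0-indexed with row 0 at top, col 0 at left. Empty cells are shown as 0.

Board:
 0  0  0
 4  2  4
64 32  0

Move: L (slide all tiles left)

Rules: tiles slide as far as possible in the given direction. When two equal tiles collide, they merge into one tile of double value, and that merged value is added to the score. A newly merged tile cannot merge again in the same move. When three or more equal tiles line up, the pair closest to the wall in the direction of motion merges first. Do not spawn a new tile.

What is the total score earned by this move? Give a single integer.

Answer: 0

Derivation:
Slide left:
row 0: [0, 0, 0] -> [0, 0, 0]  score +0 (running 0)
row 1: [4, 2, 4] -> [4, 2, 4]  score +0 (running 0)
row 2: [64, 32, 0] -> [64, 32, 0]  score +0 (running 0)
Board after move:
 0  0  0
 4  2  4
64 32  0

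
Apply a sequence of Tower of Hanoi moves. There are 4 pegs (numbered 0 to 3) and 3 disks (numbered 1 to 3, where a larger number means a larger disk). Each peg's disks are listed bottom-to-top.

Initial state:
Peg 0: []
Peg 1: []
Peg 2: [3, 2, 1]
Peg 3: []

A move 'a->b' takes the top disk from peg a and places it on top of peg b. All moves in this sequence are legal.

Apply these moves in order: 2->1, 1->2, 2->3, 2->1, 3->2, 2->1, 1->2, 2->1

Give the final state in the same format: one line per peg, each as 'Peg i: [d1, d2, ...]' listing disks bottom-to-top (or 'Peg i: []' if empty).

After move 1 (2->1):
Peg 0: []
Peg 1: [1]
Peg 2: [3, 2]
Peg 3: []

After move 2 (1->2):
Peg 0: []
Peg 1: []
Peg 2: [3, 2, 1]
Peg 3: []

After move 3 (2->3):
Peg 0: []
Peg 1: []
Peg 2: [3, 2]
Peg 3: [1]

After move 4 (2->1):
Peg 0: []
Peg 1: [2]
Peg 2: [3]
Peg 3: [1]

After move 5 (3->2):
Peg 0: []
Peg 1: [2]
Peg 2: [3, 1]
Peg 3: []

After move 6 (2->1):
Peg 0: []
Peg 1: [2, 1]
Peg 2: [3]
Peg 3: []

After move 7 (1->2):
Peg 0: []
Peg 1: [2]
Peg 2: [3, 1]
Peg 3: []

After move 8 (2->1):
Peg 0: []
Peg 1: [2, 1]
Peg 2: [3]
Peg 3: []

Answer: Peg 0: []
Peg 1: [2, 1]
Peg 2: [3]
Peg 3: []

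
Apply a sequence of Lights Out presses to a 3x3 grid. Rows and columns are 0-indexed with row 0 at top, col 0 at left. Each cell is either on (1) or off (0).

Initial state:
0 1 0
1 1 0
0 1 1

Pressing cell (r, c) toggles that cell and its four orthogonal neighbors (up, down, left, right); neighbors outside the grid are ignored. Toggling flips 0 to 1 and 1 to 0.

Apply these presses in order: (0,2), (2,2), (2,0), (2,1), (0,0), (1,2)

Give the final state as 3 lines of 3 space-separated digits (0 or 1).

Answer: 1 1 0
1 1 1
0 0 0

Derivation:
After press 1 at (0,2):
0 0 1
1 1 1
0 1 1

After press 2 at (2,2):
0 0 1
1 1 0
0 0 0

After press 3 at (2,0):
0 0 1
0 1 0
1 1 0

After press 4 at (2,1):
0 0 1
0 0 0
0 0 1

After press 5 at (0,0):
1 1 1
1 0 0
0 0 1

After press 6 at (1,2):
1 1 0
1 1 1
0 0 0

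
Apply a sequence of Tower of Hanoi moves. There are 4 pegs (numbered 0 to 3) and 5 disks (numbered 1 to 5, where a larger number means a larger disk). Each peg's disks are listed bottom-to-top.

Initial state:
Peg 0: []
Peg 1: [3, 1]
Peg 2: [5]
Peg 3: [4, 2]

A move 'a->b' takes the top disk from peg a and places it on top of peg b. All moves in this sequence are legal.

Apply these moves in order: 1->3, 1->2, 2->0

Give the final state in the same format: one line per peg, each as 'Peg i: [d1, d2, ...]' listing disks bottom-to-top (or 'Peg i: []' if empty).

After move 1 (1->3):
Peg 0: []
Peg 1: [3]
Peg 2: [5]
Peg 3: [4, 2, 1]

After move 2 (1->2):
Peg 0: []
Peg 1: []
Peg 2: [5, 3]
Peg 3: [4, 2, 1]

After move 3 (2->0):
Peg 0: [3]
Peg 1: []
Peg 2: [5]
Peg 3: [4, 2, 1]

Answer: Peg 0: [3]
Peg 1: []
Peg 2: [5]
Peg 3: [4, 2, 1]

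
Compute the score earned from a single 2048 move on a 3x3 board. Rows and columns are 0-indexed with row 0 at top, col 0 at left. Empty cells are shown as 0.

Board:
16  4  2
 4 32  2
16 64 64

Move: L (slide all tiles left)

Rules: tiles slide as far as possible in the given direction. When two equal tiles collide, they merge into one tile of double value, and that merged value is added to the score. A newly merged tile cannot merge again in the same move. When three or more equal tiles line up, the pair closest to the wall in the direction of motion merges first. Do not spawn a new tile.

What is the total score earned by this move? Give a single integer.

Slide left:
row 0: [16, 4, 2] -> [16, 4, 2]  score +0 (running 0)
row 1: [4, 32, 2] -> [4, 32, 2]  score +0 (running 0)
row 2: [16, 64, 64] -> [16, 128, 0]  score +128 (running 128)
Board after move:
 16   4   2
  4  32   2
 16 128   0

Answer: 128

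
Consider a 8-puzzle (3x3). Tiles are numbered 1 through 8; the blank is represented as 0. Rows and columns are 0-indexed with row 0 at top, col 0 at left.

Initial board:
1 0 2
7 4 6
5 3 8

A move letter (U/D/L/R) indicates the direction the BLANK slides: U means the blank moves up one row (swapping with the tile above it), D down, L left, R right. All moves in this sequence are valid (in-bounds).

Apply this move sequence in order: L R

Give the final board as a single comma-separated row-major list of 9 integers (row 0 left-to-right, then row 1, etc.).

Answer: 1, 0, 2, 7, 4, 6, 5, 3, 8

Derivation:
After move 1 (L):
0 1 2
7 4 6
5 3 8

After move 2 (R):
1 0 2
7 4 6
5 3 8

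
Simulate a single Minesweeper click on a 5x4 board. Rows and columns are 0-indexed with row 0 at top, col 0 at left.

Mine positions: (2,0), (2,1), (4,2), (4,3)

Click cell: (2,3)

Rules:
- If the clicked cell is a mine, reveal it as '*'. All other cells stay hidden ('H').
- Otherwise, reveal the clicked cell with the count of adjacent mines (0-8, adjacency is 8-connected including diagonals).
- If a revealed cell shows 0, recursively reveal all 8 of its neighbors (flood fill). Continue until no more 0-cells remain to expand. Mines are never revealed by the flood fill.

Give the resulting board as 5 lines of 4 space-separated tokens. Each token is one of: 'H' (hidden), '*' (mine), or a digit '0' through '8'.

0 0 0 0
2 2 1 0
H H 1 0
H H 3 2
H H H H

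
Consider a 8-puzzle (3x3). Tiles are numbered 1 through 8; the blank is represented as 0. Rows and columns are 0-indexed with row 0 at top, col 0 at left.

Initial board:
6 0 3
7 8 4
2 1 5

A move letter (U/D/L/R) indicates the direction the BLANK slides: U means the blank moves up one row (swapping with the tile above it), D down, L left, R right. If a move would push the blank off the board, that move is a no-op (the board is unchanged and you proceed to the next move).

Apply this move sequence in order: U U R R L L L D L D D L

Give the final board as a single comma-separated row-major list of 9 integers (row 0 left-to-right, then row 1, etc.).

Answer: 7, 6, 3, 2, 8, 4, 0, 1, 5

Derivation:
After move 1 (U):
6 0 3
7 8 4
2 1 5

After move 2 (U):
6 0 3
7 8 4
2 1 5

After move 3 (R):
6 3 0
7 8 4
2 1 5

After move 4 (R):
6 3 0
7 8 4
2 1 5

After move 5 (L):
6 0 3
7 8 4
2 1 5

After move 6 (L):
0 6 3
7 8 4
2 1 5

After move 7 (L):
0 6 3
7 8 4
2 1 5

After move 8 (D):
7 6 3
0 8 4
2 1 5

After move 9 (L):
7 6 3
0 8 4
2 1 5

After move 10 (D):
7 6 3
2 8 4
0 1 5

After move 11 (D):
7 6 3
2 8 4
0 1 5

After move 12 (L):
7 6 3
2 8 4
0 1 5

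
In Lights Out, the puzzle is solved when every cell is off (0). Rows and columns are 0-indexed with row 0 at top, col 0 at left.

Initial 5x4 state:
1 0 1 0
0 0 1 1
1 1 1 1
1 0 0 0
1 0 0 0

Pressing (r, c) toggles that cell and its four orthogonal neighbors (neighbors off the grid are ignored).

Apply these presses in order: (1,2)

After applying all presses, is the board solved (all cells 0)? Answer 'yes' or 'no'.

After press 1 at (1,2):
1 0 0 0
0 1 0 0
1 1 0 1
1 0 0 0
1 0 0 0

Lights still on: 7

Answer: no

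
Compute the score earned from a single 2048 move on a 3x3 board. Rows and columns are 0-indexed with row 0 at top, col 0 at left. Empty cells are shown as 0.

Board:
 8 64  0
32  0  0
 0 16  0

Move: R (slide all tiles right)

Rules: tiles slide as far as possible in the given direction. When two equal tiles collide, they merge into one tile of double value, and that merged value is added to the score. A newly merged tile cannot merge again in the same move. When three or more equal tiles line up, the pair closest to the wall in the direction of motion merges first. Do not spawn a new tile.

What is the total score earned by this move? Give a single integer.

Answer: 0

Derivation:
Slide right:
row 0: [8, 64, 0] -> [0, 8, 64]  score +0 (running 0)
row 1: [32, 0, 0] -> [0, 0, 32]  score +0 (running 0)
row 2: [0, 16, 0] -> [0, 0, 16]  score +0 (running 0)
Board after move:
 0  8 64
 0  0 32
 0  0 16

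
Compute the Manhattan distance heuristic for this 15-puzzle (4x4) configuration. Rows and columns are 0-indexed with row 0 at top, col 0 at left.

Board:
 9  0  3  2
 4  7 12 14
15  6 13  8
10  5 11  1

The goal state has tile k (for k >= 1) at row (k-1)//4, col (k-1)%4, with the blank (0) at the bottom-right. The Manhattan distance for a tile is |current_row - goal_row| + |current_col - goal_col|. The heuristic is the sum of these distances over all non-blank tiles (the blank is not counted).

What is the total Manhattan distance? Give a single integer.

Answer: 35

Derivation:
Tile 9: at (0,0), goal (2,0), distance |0-2|+|0-0| = 2
Tile 3: at (0,2), goal (0,2), distance |0-0|+|2-2| = 0
Tile 2: at (0,3), goal (0,1), distance |0-0|+|3-1| = 2
Tile 4: at (1,0), goal (0,3), distance |1-0|+|0-3| = 4
Tile 7: at (1,1), goal (1,2), distance |1-1|+|1-2| = 1
Tile 12: at (1,2), goal (2,3), distance |1-2|+|2-3| = 2
Tile 14: at (1,3), goal (3,1), distance |1-3|+|3-1| = 4
Tile 15: at (2,0), goal (3,2), distance |2-3|+|0-2| = 3
Tile 6: at (2,1), goal (1,1), distance |2-1|+|1-1| = 1
Tile 13: at (2,2), goal (3,0), distance |2-3|+|2-0| = 3
Tile 8: at (2,3), goal (1,3), distance |2-1|+|3-3| = 1
Tile 10: at (3,0), goal (2,1), distance |3-2|+|0-1| = 2
Tile 5: at (3,1), goal (1,0), distance |3-1|+|1-0| = 3
Tile 11: at (3,2), goal (2,2), distance |3-2|+|2-2| = 1
Tile 1: at (3,3), goal (0,0), distance |3-0|+|3-0| = 6
Sum: 2 + 0 + 2 + 4 + 1 + 2 + 4 + 3 + 1 + 3 + 1 + 2 + 3 + 1 + 6 = 35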